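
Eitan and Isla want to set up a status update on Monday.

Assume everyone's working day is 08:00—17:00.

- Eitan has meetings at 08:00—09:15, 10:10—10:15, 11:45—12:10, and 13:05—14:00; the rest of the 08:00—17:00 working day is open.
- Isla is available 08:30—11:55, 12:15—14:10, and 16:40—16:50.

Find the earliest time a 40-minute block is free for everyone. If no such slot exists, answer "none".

Eitan free within 08:00–17:00: 09:15–10:10, 10:15–11:45, 12:10–13:05, 14:00–17:00.
Eitan ∩ Isla: 09:15–10:10, 10:15–11:45, 12:15–13:05, 14:00–14:10, 16:40–16:50.
Windows ≥ 40 min: 09:15–10:10, 10:15–11:45, 12:15–13:05.
Earliest such window starts at 09:15.

09:15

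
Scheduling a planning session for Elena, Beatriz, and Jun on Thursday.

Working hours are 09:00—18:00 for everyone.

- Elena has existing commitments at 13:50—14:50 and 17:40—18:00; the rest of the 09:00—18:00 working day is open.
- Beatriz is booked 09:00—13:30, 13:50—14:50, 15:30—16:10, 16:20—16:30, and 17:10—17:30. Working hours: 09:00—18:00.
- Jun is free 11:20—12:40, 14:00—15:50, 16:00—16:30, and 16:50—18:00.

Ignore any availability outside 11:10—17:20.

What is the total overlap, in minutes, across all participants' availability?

Elena free within 09:00–18:00: 09:00–13:50, 14:50–17:40.
Beatriz free within 09:00–18:00: 13:30–13:50, 14:50–15:30, 16:10–16:20, 16:30–17:10, 17:30–18:00.
Elena ∩ Beatriz: 13:30–13:50, 14:50–15:30, 16:10–16:20, 16:30–17:10, 17:30–17:40.
Elena ∩ Beatriz ∩ Jun: 14:50–15:30, 16:10–16:20, 16:50–17:10, 17:30–17:40.
Restricted to 11:10–17:20: 14:50–15:30, 16:10–16:20, 16:50–17:10.
Total common minutes: 40 + 10 + 20 = 70.

70 minutes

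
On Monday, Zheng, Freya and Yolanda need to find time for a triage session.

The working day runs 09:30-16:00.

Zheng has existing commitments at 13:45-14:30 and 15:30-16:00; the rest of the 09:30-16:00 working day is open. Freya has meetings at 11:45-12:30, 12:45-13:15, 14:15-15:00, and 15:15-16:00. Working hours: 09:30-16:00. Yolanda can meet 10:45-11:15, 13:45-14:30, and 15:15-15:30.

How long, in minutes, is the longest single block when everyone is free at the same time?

30 minutes

Zheng free within 09:30–16:00: 09:30–13:45, 14:30–15:30.
Freya free within 09:30–16:00: 09:30–11:45, 12:30–12:45, 13:15–14:15, 15:00–15:15.
Zheng ∩ Freya: 09:30–11:45, 12:30–12:45, 13:15–13:45, 15:00–15:15.
Zheng ∩ Freya ∩ Yolanda: 10:45–11:15.
Single common window of 30 minutes.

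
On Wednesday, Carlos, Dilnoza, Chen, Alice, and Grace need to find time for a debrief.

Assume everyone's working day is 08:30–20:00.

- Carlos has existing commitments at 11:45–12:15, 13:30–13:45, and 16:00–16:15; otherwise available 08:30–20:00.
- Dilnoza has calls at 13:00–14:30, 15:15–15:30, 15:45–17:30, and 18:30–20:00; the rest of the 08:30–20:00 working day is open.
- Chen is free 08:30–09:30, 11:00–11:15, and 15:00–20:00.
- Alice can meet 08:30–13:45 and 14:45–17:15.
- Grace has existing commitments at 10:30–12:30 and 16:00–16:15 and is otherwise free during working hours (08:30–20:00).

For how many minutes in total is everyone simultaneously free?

90 minutes

Carlos free within 08:30–20:00: 08:30–11:45, 12:15–13:30, 13:45–16:00, 16:15–20:00.
Dilnoza free within 08:30–20:00: 08:30–13:00, 14:30–15:15, 15:30–15:45, 17:30–18:30.
Grace free within 08:30–20:00: 08:30–10:30, 12:30–16:00, 16:15–20:00.
Carlos ∩ Dilnoza: 08:30–11:45, 12:15–13:00, 14:30–15:15, 15:30–15:45, 17:30–18:30.
Carlos ∩ Dilnoza ∩ Chen: 08:30–09:30, 11:00–11:15, 15:00–15:15, 15:30–15:45, 17:30–18:30.
Carlos ∩ Dilnoza ∩ Chen ∩ Alice: 08:30–09:30, 11:00–11:15, 15:00–15:15, 15:30–15:45.
Carlos ∩ Dilnoza ∩ Chen ∩ Alice ∩ Grace: 08:30–09:30, 15:00–15:15, 15:30–15:45.
Total common minutes: 60 + 15 + 15 = 90.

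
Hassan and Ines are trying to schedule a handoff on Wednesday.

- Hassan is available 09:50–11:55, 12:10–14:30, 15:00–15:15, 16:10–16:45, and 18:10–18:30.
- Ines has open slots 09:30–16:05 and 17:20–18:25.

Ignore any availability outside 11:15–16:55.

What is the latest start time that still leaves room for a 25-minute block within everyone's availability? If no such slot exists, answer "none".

Hassan ∩ Ines: 09:50–11:55, 12:10–14:30, 15:00–15:15, 18:10–18:25.
Restricted to 11:15–16:55: 11:15–11:55, 12:10–14:30, 15:00–15:15.
Windows ≥ 25 min: 11:15–11:55, 12:10–14:30.
Latest start in the last window 12:10–14:30 is 14:30 − 25 min = 14:05.

14:05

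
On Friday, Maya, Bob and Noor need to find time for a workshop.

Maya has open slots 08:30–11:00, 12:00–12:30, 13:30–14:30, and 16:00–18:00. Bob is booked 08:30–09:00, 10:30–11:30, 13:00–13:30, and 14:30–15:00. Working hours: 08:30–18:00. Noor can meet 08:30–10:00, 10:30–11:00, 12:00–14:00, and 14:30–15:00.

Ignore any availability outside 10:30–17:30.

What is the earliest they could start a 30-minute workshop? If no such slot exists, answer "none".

Bob free within 08:30–18:00: 09:00–10:30, 11:30–13:00, 13:30–14:30, 15:00–18:00.
Maya ∩ Bob: 09:00–10:30, 12:00–12:30, 13:30–14:30, 16:00–18:00.
Maya ∩ Bob ∩ Noor: 09:00–10:00, 12:00–12:30, 13:30–14:00.
Restricted to 10:30–17:30: 12:00–12:30, 13:30–14:00.
Windows ≥ 30 min: 12:00–12:30, 13:30–14:00.
Earliest such window starts at 12:00.

12:00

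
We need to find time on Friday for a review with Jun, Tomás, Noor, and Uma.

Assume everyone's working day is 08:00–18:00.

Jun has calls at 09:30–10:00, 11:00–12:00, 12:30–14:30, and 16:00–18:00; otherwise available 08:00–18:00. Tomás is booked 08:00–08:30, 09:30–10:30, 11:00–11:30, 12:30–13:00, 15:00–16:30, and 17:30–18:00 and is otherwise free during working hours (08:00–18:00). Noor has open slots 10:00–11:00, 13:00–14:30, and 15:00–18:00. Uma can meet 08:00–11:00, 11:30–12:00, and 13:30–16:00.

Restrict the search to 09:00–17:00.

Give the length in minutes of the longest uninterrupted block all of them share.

Jun free within 08:00–18:00: 08:00–09:30, 10:00–11:00, 12:00–12:30, 14:30–16:00.
Tomás free within 08:00–18:00: 08:30–09:30, 10:30–11:00, 11:30–12:30, 13:00–15:00, 16:30–17:30.
Jun ∩ Tomás: 08:30–09:30, 10:30–11:00, 12:00–12:30, 14:30–15:00.
Jun ∩ Tomás ∩ Noor: 10:30–11:00.
Jun ∩ Tomás ∩ Noor ∩ Uma: 10:30–11:00.
Restricted to 09:00–17:00: 10:30–11:00.
Single common window of 30 minutes.

30 minutes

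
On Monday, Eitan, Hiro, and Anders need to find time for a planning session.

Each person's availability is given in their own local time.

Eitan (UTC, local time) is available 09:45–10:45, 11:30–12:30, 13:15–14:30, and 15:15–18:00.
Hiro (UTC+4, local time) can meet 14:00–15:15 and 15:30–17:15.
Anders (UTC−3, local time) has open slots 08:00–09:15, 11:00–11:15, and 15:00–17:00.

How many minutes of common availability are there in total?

Eitan → UTC: 09:45–10:45, 11:30–12:30, 13:15–14:30, 15:15–18:00.
Hiro → UTC: 10:00–11:15, 11:30–13:15.
Anders → UTC: 11:00–12:15, 14:00–14:15, 18:00–20:00.
Eitan ∩ Hiro: 10:00–10:45, 11:30–12:30.
Eitan ∩ Hiro ∩ Anders: 11:30–12:15.
Total common minutes: 45.

45 minutes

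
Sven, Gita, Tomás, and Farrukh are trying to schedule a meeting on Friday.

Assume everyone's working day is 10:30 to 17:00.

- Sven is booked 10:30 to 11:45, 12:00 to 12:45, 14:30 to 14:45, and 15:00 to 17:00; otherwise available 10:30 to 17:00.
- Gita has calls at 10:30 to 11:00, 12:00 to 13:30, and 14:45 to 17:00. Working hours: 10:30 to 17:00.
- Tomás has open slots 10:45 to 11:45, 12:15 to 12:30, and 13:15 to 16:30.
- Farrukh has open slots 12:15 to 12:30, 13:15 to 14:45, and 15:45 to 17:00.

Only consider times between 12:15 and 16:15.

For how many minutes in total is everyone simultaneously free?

Sven free within 10:30–17:00: 11:45–12:00, 12:45–14:30, 14:45–15:00.
Gita free within 10:30–17:00: 11:00–12:00, 13:30–14:45.
Sven ∩ Gita: 11:45–12:00, 13:30–14:30.
Sven ∩ Gita ∩ Tomás: 13:30–14:30.
Sven ∩ Gita ∩ Tomás ∩ Farrukh: 13:30–14:30.
Restricted to 12:15–16:15: 13:30–14:30.
Total common minutes: 60.

60 minutes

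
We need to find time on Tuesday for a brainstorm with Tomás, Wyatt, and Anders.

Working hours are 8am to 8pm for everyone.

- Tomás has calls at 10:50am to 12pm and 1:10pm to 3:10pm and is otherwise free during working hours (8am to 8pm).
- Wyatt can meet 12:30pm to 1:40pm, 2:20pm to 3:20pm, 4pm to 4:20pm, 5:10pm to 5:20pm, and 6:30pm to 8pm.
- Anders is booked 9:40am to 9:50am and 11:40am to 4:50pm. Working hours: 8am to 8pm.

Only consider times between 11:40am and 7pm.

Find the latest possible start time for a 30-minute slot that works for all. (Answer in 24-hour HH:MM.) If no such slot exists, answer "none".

Tomás free within 08:00–20:00: 08:00–10:50, 12:00–13:10, 15:10–20:00.
Anders free within 08:00–20:00: 08:00–09:40, 09:50–11:40, 16:50–20:00.
Tomás ∩ Wyatt: 12:30–13:10, 15:10–15:20, 16:00–16:20, 17:10–17:20, 18:30–20:00.
Tomás ∩ Wyatt ∩ Anders: 17:10–17:20, 18:30–20:00.
Restricted to 11:40–19:00: 17:10–17:20, 18:30–19:00.
Windows ≥ 30 min: 18:30–19:00.
Latest start in the last window 18:30–19:00 is 19:00 − 30 min = 18:30.

18:30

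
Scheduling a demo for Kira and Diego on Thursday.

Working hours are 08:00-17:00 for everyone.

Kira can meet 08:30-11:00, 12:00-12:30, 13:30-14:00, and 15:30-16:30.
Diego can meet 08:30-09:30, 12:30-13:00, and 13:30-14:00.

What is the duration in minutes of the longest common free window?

60 minutes

Kira ∩ Diego: 08:30–09:30, 13:30–14:00.
Common window lengths: 60, 30 min; longest is 60.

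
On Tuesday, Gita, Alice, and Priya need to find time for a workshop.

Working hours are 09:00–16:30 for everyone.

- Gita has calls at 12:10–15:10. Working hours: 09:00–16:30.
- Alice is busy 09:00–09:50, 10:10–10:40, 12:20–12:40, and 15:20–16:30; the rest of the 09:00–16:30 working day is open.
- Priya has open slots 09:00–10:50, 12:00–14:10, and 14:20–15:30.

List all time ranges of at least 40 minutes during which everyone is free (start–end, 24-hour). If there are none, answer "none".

Gita free within 09:00–16:30: 09:00–12:10, 15:10–16:30.
Alice free within 09:00–16:30: 09:50–10:10, 10:40–12:20, 12:40–15:20.
Gita ∩ Alice: 09:50–10:10, 10:40–12:10, 15:10–15:20.
Gita ∩ Alice ∩ Priya: 09:50–10:10, 10:40–10:50, 12:00–12:10, 15:10–15:20.
Windows ≥ 40 min: (none).

none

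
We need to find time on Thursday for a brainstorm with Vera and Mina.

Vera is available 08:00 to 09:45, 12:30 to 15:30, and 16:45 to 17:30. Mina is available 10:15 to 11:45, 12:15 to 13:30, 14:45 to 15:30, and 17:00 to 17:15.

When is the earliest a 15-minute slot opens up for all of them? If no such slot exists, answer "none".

12:30

Vera ∩ Mina: 12:30–13:30, 14:45–15:30, 17:00–17:15.
Windows ≥ 15 min: 12:30–13:30, 14:45–15:30, 17:00–17:15.
Earliest such window starts at 12:30.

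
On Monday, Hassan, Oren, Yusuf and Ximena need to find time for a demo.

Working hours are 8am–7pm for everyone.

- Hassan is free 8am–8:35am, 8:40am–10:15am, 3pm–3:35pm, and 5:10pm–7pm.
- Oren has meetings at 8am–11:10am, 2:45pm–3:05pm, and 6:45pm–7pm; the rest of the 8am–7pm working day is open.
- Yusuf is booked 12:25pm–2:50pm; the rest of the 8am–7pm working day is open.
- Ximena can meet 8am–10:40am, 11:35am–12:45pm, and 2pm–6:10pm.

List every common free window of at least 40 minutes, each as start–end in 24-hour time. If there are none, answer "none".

Oren free within 08:00–19:00: 11:10–14:45, 15:05–18:45.
Yusuf free within 08:00–19:00: 08:00–12:25, 14:50–19:00.
Hassan ∩ Oren: 15:05–15:35, 17:10–18:45.
Hassan ∩ Oren ∩ Yusuf: 15:05–15:35, 17:10–18:45.
Hassan ∩ Oren ∩ Yusuf ∩ Ximena: 15:05–15:35, 17:10–18:10.
Windows ≥ 40 min: 17:10–18:10.

17:10–18:10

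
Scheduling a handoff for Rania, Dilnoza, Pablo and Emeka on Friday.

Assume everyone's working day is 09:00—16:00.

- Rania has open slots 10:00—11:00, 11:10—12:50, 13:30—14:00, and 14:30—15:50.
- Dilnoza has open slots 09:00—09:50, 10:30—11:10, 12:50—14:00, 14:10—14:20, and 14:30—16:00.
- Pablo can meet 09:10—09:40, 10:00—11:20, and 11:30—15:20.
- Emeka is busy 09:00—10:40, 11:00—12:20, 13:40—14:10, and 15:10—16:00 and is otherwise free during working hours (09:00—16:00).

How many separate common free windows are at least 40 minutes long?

1

Emeka free within 09:00–16:00: 10:40–11:00, 12:20–13:40, 14:10–15:10.
Rania ∩ Dilnoza: 10:30–11:00, 13:30–14:00, 14:30–15:50.
Rania ∩ Dilnoza ∩ Pablo: 10:30–11:00, 13:30–14:00, 14:30–15:20.
Rania ∩ Dilnoza ∩ Pablo ∩ Emeka: 10:40–11:00, 13:30–13:40, 14:30–15:10.
Windows ≥ 40 min: 14:30–15:10.
That's 1 window.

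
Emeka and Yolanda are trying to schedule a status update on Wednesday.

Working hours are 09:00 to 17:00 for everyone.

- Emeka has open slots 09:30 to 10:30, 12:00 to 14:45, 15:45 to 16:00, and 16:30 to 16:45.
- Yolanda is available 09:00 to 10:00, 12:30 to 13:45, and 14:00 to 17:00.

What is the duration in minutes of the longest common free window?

Emeka ∩ Yolanda: 09:30–10:00, 12:30–13:45, 14:00–14:45, 15:45–16:00, 16:30–16:45.
Common window lengths: 30, 75, 45, 15, 15 min; longest is 75.

75 minutes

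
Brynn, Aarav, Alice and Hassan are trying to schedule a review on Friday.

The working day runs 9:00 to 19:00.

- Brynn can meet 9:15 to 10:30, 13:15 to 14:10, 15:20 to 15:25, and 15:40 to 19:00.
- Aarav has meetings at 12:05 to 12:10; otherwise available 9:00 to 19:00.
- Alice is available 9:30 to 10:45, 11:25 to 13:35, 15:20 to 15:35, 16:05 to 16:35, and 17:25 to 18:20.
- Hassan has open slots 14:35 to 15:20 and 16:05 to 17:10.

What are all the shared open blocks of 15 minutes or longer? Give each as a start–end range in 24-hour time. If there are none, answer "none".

16:05–16:35

Aarav free within 09:00–19:00: 09:00–12:05, 12:10–19:00.
Brynn ∩ Aarav: 09:15–10:30, 13:15–14:10, 15:20–15:25, 15:40–19:00.
Brynn ∩ Aarav ∩ Alice: 09:30–10:30, 13:15–13:35, 15:20–15:25, 16:05–16:35, 17:25–18:20.
Brynn ∩ Aarav ∩ Alice ∩ Hassan: 16:05–16:35.
Windows ≥ 15 min: 16:05–16:35.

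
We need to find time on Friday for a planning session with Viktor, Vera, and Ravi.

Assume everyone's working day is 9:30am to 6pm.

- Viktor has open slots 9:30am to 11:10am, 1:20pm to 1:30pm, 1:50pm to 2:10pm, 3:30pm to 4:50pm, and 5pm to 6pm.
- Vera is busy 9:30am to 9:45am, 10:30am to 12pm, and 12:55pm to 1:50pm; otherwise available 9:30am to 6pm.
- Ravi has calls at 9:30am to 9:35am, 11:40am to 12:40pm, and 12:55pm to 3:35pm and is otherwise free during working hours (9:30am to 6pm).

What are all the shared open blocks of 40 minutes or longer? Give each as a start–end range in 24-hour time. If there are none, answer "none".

Vera free within 09:30–18:00: 09:45–10:30, 12:00–12:55, 13:50–18:00.
Ravi free within 09:30–18:00: 09:35–11:40, 12:40–12:55, 15:35–18:00.
Viktor ∩ Vera: 09:45–10:30, 13:50–14:10, 15:30–16:50, 17:00–18:00.
Viktor ∩ Vera ∩ Ravi: 09:45–10:30, 15:35–16:50, 17:00–18:00.
Windows ≥ 40 min: 09:45–10:30, 15:35–16:50, 17:00–18:00.

09:45–10:30, 15:35–16:50, 17:00–18:00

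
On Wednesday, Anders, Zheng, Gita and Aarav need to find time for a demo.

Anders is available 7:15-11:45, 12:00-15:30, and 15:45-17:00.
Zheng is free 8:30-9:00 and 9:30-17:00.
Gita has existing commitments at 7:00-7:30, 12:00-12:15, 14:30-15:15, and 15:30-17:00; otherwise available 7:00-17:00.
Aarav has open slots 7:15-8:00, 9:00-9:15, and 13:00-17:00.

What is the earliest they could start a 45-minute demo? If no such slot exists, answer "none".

Gita free within 07:00–17:00: 07:30–12:00, 12:15–14:30, 15:15–15:30.
Anders ∩ Zheng: 08:30–09:00, 09:30–11:45, 12:00–15:30, 15:45–17:00.
Anders ∩ Zheng ∩ Gita: 08:30–09:00, 09:30–11:45, 12:15–14:30, 15:15–15:30.
Anders ∩ Zheng ∩ Gita ∩ Aarav: 13:00–14:30, 15:15–15:30.
Windows ≥ 45 min: 13:00–14:30.
Earliest such window starts at 13:00.

13:00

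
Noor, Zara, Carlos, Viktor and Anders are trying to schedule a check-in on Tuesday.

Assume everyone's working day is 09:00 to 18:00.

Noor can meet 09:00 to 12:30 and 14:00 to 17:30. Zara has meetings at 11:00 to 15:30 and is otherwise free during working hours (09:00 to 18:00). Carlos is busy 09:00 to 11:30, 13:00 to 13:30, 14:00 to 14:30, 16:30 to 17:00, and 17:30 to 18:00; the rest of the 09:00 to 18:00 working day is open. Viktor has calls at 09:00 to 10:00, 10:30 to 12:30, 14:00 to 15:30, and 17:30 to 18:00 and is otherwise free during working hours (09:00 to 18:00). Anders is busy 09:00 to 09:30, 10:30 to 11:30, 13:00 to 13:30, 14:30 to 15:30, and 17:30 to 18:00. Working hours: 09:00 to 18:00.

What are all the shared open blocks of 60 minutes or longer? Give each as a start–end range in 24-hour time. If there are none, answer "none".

Zara free within 09:00–18:00: 09:00–11:00, 15:30–18:00.
Carlos free within 09:00–18:00: 11:30–13:00, 13:30–14:00, 14:30–16:30, 17:00–17:30.
Viktor free within 09:00–18:00: 10:00–10:30, 12:30–14:00, 15:30–17:30.
Anders free within 09:00–18:00: 09:30–10:30, 11:30–13:00, 13:30–14:30, 15:30–17:30.
Noor ∩ Zara: 09:00–11:00, 15:30–17:30.
Noor ∩ Zara ∩ Carlos: 15:30–16:30, 17:00–17:30.
Noor ∩ Zara ∩ Carlos ∩ Viktor: 15:30–16:30, 17:00–17:30.
Noor ∩ Zara ∩ Carlos ∩ Viktor ∩ Anders: 15:30–16:30, 17:00–17:30.
Windows ≥ 60 min: 15:30–16:30.

15:30–16:30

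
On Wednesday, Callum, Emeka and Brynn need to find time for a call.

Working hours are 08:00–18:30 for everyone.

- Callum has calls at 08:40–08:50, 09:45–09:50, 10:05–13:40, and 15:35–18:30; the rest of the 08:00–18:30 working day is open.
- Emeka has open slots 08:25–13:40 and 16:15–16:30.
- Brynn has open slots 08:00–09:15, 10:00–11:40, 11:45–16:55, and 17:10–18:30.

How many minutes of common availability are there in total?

45 minutes

Callum free within 08:00–18:30: 08:00–08:40, 08:50–09:45, 09:50–10:05, 13:40–15:35.
Callum ∩ Emeka: 08:25–08:40, 08:50–09:45, 09:50–10:05.
Callum ∩ Emeka ∩ Brynn: 08:25–08:40, 08:50–09:15, 10:00–10:05.
Total common minutes: 15 + 25 + 5 = 45.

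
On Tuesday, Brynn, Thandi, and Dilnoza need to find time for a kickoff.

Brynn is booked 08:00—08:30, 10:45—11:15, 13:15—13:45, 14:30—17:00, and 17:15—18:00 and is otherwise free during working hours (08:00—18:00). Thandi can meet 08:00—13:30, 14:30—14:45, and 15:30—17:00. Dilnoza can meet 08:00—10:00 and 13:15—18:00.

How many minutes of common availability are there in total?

Brynn free within 08:00–18:00: 08:30–10:45, 11:15–13:15, 13:45–14:30, 17:00–17:15.
Brynn ∩ Thandi: 08:30–10:45, 11:15–13:15.
Brynn ∩ Thandi ∩ Dilnoza: 08:30–10:00.
Total common minutes: 90.

90 minutes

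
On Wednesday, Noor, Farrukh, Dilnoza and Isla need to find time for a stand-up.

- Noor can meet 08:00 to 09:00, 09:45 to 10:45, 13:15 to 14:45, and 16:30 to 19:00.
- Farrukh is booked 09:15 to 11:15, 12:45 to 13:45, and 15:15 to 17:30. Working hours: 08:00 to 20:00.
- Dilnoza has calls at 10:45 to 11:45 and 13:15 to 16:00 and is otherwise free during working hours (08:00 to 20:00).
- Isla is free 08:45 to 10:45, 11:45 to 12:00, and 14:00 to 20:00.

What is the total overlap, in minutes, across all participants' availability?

105 minutes

Farrukh free within 08:00–20:00: 08:00–09:15, 11:15–12:45, 13:45–15:15, 17:30–20:00.
Dilnoza free within 08:00–20:00: 08:00–10:45, 11:45–13:15, 16:00–20:00.
Noor ∩ Farrukh: 08:00–09:00, 13:45–14:45, 17:30–19:00.
Noor ∩ Farrukh ∩ Dilnoza: 08:00–09:00, 17:30–19:00.
Noor ∩ Farrukh ∩ Dilnoza ∩ Isla: 08:45–09:00, 17:30–19:00.
Total common minutes: 15 + 90 = 105.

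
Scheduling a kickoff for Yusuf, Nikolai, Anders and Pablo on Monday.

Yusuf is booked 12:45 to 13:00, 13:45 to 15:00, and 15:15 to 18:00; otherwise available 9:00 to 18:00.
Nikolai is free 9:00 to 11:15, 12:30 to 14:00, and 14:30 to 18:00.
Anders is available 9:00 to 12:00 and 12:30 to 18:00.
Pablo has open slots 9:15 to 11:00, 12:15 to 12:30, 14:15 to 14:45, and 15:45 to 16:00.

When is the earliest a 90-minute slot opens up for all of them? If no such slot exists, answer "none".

Yusuf free within 09:00–18:00: 09:00–12:45, 13:00–13:45, 15:00–15:15.
Yusuf ∩ Nikolai: 09:00–11:15, 12:30–12:45, 13:00–13:45, 15:00–15:15.
Yusuf ∩ Nikolai ∩ Anders: 09:00–11:15, 12:30–12:45, 13:00–13:45, 15:00–15:15.
Yusuf ∩ Nikolai ∩ Anders ∩ Pablo: 09:15–11:00.
Windows ≥ 90 min: 09:15–11:00.
Earliest such window starts at 09:15.

09:15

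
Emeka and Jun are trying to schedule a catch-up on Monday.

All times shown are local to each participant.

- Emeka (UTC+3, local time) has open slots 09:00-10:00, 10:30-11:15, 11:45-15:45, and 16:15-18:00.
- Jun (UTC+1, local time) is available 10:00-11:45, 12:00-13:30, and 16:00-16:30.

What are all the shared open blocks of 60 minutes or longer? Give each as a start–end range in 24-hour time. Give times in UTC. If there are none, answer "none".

09:00–10:45, 11:00–12:30

Emeka → UTC: 06:00–07:00, 07:30–08:15, 08:45–12:45, 13:15–15:00.
Jun → UTC: 09:00–10:45, 11:00–12:30, 15:00–15:30.
Emeka ∩ Jun: 09:00–10:45, 11:00–12:30.
Windows ≥ 60 min: 09:00–10:45, 11:00–12:30.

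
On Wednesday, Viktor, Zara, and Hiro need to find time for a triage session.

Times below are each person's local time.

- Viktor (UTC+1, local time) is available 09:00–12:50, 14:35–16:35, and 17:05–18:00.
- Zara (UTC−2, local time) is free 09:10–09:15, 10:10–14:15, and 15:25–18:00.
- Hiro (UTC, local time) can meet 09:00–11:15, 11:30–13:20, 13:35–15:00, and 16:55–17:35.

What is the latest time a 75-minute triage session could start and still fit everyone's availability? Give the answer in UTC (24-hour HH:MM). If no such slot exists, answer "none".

Viktor → UTC: 08:00–11:50, 13:35–15:35, 16:05–17:00.
Zara → UTC: 11:10–11:15, 12:10–16:15, 17:25–20:00.
Hiro → UTC: 09:00–11:15, 11:30–13:20, 13:35–15:00, 16:55–17:35.
Viktor ∩ Zara: 11:10–11:15, 13:35–15:35, 16:05–16:15.
Viktor ∩ Zara ∩ Hiro: 11:10–11:15, 13:35–15:00.
Windows ≥ 75 min: 13:35–15:00.
Latest start in the last window 13:35–15:00 is 15:00 − 75 min = 13:45.

13:45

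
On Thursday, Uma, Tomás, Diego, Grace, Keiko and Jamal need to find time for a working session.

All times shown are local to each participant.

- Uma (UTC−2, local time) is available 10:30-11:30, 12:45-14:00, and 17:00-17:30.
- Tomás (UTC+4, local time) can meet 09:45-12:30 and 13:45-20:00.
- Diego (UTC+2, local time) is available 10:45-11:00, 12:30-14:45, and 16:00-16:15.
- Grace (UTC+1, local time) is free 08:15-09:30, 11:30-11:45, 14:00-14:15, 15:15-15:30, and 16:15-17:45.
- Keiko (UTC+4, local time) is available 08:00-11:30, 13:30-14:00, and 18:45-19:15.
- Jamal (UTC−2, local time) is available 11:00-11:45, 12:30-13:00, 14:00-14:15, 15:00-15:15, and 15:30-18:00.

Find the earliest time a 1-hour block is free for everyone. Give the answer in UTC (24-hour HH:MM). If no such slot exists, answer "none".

none

Uma → UTC: 12:30–13:30, 14:45–16:00, 19:00–19:30.
Tomás → UTC: 05:45–08:30, 09:45–16:00.
Diego → UTC: 08:45–09:00, 10:30–12:45, 14:00–14:15.
Grace → UTC: 07:15–08:30, 10:30–10:45, 13:00–13:15, 14:15–14:30, 15:15–16:45.
Keiko → UTC: 04:00–07:30, 09:30–10:00, 14:45–15:15.
Jamal → UTC: 13:00–13:45, 14:30–15:00, 16:00–16:15, 17:00–17:15, 17:30–20:00.
Uma ∩ Tomás: 12:30–13:30, 14:45–16:00.
Uma ∩ Tomás ∩ Diego: 12:30–12:45.
Uma ∩ Tomás ∩ Diego ∩ Grace: (none).
Uma ∩ Tomás ∩ Diego ∩ Grace ∩ Keiko: (none).
Uma ∩ Tomás ∩ Diego ∩ Grace ∩ Keiko ∩ Jamal: (none).
Windows ≥ 60 min: (none).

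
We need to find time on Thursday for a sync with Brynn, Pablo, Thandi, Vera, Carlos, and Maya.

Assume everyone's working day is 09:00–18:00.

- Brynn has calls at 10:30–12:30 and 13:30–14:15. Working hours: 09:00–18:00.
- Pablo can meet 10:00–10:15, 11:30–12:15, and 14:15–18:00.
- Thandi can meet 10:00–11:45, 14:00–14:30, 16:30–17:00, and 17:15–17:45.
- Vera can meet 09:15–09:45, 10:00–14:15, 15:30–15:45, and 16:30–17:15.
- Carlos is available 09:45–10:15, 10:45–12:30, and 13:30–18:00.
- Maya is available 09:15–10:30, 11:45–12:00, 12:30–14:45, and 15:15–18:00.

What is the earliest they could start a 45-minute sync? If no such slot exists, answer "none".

none

Brynn free within 09:00–18:00: 09:00–10:30, 12:30–13:30, 14:15–18:00.
Brynn ∩ Pablo: 10:00–10:15, 14:15–18:00.
Brynn ∩ Pablo ∩ Thandi: 10:00–10:15, 14:15–14:30, 16:30–17:00, 17:15–17:45.
Brynn ∩ Pablo ∩ Thandi ∩ Vera: 10:00–10:15, 16:30–17:00.
Brynn ∩ Pablo ∩ Thandi ∩ Vera ∩ Carlos: 10:00–10:15, 16:30–17:00.
Brynn ∩ Pablo ∩ Thandi ∩ Vera ∩ Carlos ∩ Maya: 10:00–10:15, 16:30–17:00.
Windows ≥ 45 min: (none).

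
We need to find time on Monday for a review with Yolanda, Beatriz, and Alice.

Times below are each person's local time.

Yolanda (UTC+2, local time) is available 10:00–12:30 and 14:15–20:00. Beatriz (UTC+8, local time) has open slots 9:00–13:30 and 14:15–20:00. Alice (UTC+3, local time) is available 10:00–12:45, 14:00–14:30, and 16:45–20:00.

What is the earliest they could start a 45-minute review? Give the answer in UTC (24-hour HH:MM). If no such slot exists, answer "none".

08:00

Yolanda → UTC: 08:00–10:30, 12:15–18:00.
Beatriz → UTC: 01:00–05:30, 06:15–12:00.
Alice → UTC: 07:00–09:45, 11:00–11:30, 13:45–17:00.
Yolanda ∩ Beatriz: 08:00–10:30.
Yolanda ∩ Beatriz ∩ Alice: 08:00–09:45.
Windows ≥ 45 min: 08:00–09:45.
Earliest such window starts at 08:00.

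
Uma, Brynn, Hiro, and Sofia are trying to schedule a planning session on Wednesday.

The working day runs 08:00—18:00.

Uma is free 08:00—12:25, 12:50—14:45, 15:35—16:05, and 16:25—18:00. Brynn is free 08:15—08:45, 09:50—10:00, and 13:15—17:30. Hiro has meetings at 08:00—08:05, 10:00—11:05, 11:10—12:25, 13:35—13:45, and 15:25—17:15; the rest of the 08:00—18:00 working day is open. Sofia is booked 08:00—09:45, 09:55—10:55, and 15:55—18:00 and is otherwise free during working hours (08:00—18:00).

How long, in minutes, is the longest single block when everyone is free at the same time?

60 minutes

Hiro free within 08:00–18:00: 08:05–10:00, 11:05–11:10, 12:25–13:35, 13:45–15:25, 17:15–18:00.
Sofia free within 08:00–18:00: 09:45–09:55, 10:55–15:55.
Uma ∩ Brynn: 08:15–08:45, 09:50–10:00, 13:15–14:45, 15:35–16:05, 16:25–17:30.
Uma ∩ Brynn ∩ Hiro: 08:15–08:45, 09:50–10:00, 13:15–13:35, 13:45–14:45, 17:15–17:30.
Uma ∩ Brynn ∩ Hiro ∩ Sofia: 09:50–09:55, 13:15–13:35, 13:45–14:45.
Common window lengths: 5, 20, 60 min; longest is 60.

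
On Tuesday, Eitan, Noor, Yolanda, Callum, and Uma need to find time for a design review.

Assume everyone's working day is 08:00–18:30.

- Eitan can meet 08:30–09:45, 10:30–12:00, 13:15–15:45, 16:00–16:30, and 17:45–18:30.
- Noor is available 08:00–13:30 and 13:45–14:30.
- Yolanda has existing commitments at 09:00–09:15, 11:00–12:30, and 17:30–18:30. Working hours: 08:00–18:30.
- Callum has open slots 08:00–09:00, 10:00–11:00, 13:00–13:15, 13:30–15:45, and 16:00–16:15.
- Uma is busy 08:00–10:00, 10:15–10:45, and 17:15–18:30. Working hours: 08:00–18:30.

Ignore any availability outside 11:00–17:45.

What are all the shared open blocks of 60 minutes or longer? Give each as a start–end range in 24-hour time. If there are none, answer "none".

Yolanda free within 08:00–18:30: 08:00–09:00, 09:15–11:00, 12:30–17:30.
Uma free within 08:00–18:30: 10:00–10:15, 10:45–17:15.
Eitan ∩ Noor: 08:30–09:45, 10:30–12:00, 13:15–13:30, 13:45–14:30.
Eitan ∩ Noor ∩ Yolanda: 08:30–09:00, 09:15–09:45, 10:30–11:00, 13:15–13:30, 13:45–14:30.
Eitan ∩ Noor ∩ Yolanda ∩ Callum: 08:30–09:00, 10:30–11:00, 13:45–14:30.
Eitan ∩ Noor ∩ Yolanda ∩ Callum ∩ Uma: 10:45–11:00, 13:45–14:30.
Restricted to 11:00–17:45: 13:45–14:30.
Windows ≥ 60 min: (none).

none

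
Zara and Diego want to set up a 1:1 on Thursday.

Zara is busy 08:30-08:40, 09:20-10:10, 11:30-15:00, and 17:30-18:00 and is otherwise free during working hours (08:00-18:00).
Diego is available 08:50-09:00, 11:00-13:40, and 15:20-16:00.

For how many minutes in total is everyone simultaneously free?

Zara free within 08:00–18:00: 08:00–08:30, 08:40–09:20, 10:10–11:30, 15:00–17:30.
Zara ∩ Diego: 08:50–09:00, 11:00–11:30, 15:20–16:00.
Total common minutes: 10 + 30 + 40 = 80.

80 minutes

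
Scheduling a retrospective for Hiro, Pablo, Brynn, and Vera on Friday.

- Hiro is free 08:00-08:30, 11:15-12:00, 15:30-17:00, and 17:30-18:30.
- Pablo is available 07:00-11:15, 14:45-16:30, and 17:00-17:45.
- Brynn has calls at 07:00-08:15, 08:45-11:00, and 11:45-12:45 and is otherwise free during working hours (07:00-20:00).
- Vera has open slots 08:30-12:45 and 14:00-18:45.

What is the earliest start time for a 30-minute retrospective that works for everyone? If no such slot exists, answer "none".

15:30

Brynn free within 07:00–20:00: 08:15–08:45, 11:00–11:45, 12:45–20:00.
Hiro ∩ Pablo: 08:00–08:30, 15:30–16:30, 17:30–17:45.
Hiro ∩ Pablo ∩ Brynn: 08:15–08:30, 15:30–16:30, 17:30–17:45.
Hiro ∩ Pablo ∩ Brynn ∩ Vera: 15:30–16:30, 17:30–17:45.
Windows ≥ 30 min: 15:30–16:30.
Earliest such window starts at 15:30.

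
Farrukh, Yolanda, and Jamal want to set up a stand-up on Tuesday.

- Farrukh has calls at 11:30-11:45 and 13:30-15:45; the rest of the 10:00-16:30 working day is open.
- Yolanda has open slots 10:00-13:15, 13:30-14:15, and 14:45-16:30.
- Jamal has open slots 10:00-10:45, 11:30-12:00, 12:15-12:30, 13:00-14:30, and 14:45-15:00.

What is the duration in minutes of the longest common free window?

45 minutes

Farrukh free within 10:00–16:30: 10:00–11:30, 11:45–13:30, 15:45–16:30.
Farrukh ∩ Yolanda: 10:00–11:30, 11:45–13:15, 15:45–16:30.
Farrukh ∩ Yolanda ∩ Jamal: 10:00–10:45, 11:45–12:00, 12:15–12:30, 13:00–13:15.
Common window lengths: 45, 15, 15, 15 min; longest is 45.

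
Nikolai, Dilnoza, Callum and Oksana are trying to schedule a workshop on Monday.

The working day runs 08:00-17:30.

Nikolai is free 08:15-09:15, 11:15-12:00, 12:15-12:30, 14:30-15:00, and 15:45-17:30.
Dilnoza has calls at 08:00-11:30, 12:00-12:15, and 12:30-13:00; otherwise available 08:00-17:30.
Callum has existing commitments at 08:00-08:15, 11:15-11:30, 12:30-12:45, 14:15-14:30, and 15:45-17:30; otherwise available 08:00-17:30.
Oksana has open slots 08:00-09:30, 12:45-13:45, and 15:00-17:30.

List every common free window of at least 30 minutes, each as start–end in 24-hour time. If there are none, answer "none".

Dilnoza free within 08:00–17:30: 11:30–12:00, 12:15–12:30, 13:00–17:30.
Callum free within 08:00–17:30: 08:15–11:15, 11:30–12:30, 12:45–14:15, 14:30–15:45.
Nikolai ∩ Dilnoza: 11:30–12:00, 12:15–12:30, 14:30–15:00, 15:45–17:30.
Nikolai ∩ Dilnoza ∩ Callum: 11:30–12:00, 12:15–12:30, 14:30–15:00.
Nikolai ∩ Dilnoza ∩ Callum ∩ Oksana: (none).
Windows ≥ 30 min: (none).

none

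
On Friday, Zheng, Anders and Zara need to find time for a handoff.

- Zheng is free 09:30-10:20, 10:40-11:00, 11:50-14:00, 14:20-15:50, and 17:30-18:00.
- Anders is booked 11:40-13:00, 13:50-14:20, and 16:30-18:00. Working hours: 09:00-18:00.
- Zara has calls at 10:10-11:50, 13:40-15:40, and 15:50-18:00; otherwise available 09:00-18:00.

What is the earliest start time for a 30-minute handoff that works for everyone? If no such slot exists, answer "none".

09:30

Anders free within 09:00–18:00: 09:00–11:40, 13:00–13:50, 14:20–16:30.
Zara free within 09:00–18:00: 09:00–10:10, 11:50–13:40, 15:40–15:50.
Zheng ∩ Anders: 09:30–10:20, 10:40–11:00, 13:00–13:50, 14:20–15:50.
Zheng ∩ Anders ∩ Zara: 09:30–10:10, 13:00–13:40, 15:40–15:50.
Windows ≥ 30 min: 09:30–10:10, 13:00–13:40.
Earliest such window starts at 09:30.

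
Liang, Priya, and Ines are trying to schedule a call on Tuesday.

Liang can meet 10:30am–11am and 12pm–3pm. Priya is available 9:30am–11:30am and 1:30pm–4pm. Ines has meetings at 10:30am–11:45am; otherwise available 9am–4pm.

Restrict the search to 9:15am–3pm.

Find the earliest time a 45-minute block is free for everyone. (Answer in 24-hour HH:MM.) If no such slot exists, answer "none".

13:30

Ines free within 09:00–16:00: 09:00–10:30, 11:45–16:00.
Liang ∩ Priya: 10:30–11:00, 13:30–15:00.
Liang ∩ Priya ∩ Ines: 13:30–15:00.
Restricted to 09:15–15:00: 13:30–15:00.
Windows ≥ 45 min: 13:30–15:00.
Earliest such window starts at 13:30.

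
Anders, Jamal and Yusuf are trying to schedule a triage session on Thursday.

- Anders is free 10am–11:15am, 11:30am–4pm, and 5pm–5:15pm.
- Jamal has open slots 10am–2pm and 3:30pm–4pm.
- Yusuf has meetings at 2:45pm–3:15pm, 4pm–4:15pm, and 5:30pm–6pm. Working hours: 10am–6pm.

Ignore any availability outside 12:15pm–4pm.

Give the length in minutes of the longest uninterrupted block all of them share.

105 minutes

Yusuf free within 10:00–18:00: 10:00–14:45, 15:15–16:00, 16:15–17:30.
Anders ∩ Jamal: 10:00–11:15, 11:30–14:00, 15:30–16:00.
Anders ∩ Jamal ∩ Yusuf: 10:00–11:15, 11:30–14:00, 15:30–16:00.
Restricted to 12:15–16:00: 12:15–14:00, 15:30–16:00.
Common window lengths: 105, 30 min; longest is 105.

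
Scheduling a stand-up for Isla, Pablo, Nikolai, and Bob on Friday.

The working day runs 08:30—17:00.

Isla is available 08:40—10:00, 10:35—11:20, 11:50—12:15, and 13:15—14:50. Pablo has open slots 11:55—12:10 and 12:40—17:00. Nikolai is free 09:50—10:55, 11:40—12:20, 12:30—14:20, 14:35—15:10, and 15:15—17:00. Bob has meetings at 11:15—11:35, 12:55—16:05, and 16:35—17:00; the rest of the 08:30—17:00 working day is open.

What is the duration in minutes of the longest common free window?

Bob free within 08:30–17:00: 08:30–11:15, 11:35–12:55, 16:05–16:35.
Isla ∩ Pablo: 11:55–12:10, 13:15–14:50.
Isla ∩ Pablo ∩ Nikolai: 11:55–12:10, 13:15–14:20, 14:35–14:50.
Isla ∩ Pablo ∩ Nikolai ∩ Bob: 11:55–12:10.
Single common window of 15 minutes.

15 minutes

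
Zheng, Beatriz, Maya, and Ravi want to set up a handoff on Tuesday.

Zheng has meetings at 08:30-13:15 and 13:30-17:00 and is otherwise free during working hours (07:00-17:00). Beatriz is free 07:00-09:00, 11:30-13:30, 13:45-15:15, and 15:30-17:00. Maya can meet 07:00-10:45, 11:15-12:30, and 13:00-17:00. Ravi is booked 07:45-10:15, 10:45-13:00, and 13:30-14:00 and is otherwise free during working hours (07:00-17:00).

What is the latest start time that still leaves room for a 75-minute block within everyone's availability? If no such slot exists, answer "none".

Zheng free within 07:00–17:00: 07:00–08:30, 13:15–13:30.
Ravi free within 07:00–17:00: 07:00–07:45, 10:15–10:45, 13:00–13:30, 14:00–17:00.
Zheng ∩ Beatriz: 07:00–08:30, 13:15–13:30.
Zheng ∩ Beatriz ∩ Maya: 07:00–08:30, 13:15–13:30.
Zheng ∩ Beatriz ∩ Maya ∩ Ravi: 07:00–07:45, 13:15–13:30.
Windows ≥ 75 min: (none).

none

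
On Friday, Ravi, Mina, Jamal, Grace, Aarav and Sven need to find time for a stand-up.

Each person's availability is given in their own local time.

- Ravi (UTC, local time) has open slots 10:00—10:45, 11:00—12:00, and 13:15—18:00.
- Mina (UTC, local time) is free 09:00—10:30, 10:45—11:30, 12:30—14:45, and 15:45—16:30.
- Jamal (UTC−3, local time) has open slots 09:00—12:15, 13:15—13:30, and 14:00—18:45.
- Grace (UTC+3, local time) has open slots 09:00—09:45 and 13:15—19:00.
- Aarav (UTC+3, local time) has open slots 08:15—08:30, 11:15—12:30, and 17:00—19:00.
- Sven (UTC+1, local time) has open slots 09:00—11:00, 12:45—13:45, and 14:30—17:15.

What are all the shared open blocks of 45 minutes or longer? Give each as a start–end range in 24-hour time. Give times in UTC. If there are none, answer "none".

14:00–14:45

Ravi → UTC: 10:00–10:45, 11:00–12:00, 13:15–18:00.
Mina → UTC: 09:00–10:30, 10:45–11:30, 12:30–14:45, 15:45–16:30.
Jamal → UTC: 12:00–15:15, 16:15–16:30, 17:00–21:45.
Grace → UTC: 06:00–06:45, 10:15–16:00.
Aarav → UTC: 05:15–05:30, 08:15–09:30, 14:00–16:00.
Sven → UTC: 08:00–10:00, 11:45–12:45, 13:30–16:15.
Ravi ∩ Mina: 10:00–10:30, 11:00–11:30, 13:15–14:45, 15:45–16:30.
Ravi ∩ Mina ∩ Jamal: 13:15–14:45, 16:15–16:30.
Ravi ∩ Mina ∩ Jamal ∩ Grace: 13:15–14:45.
Ravi ∩ Mina ∩ Jamal ∩ Grace ∩ Aarav: 14:00–14:45.
Ravi ∩ Mina ∩ Jamal ∩ Grace ∩ Aarav ∩ Sven: 14:00–14:45.
Windows ≥ 45 min: 14:00–14:45.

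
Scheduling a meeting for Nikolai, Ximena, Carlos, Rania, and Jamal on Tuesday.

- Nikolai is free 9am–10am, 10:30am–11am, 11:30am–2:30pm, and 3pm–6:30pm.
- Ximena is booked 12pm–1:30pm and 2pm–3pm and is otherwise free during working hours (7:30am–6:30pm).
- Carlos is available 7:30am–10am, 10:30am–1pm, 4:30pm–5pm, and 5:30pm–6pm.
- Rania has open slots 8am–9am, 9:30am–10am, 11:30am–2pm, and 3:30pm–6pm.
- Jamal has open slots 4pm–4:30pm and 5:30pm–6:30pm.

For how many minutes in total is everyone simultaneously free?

Ximena free within 07:30–18:30: 07:30–12:00, 13:30–14:00, 15:00–18:30.
Nikolai ∩ Ximena: 09:00–10:00, 10:30–11:00, 11:30–12:00, 13:30–14:00, 15:00–18:30.
Nikolai ∩ Ximena ∩ Carlos: 09:00–10:00, 10:30–11:00, 11:30–12:00, 16:30–17:00, 17:30–18:00.
Nikolai ∩ Ximena ∩ Carlos ∩ Rania: 09:30–10:00, 11:30–12:00, 16:30–17:00, 17:30–18:00.
Nikolai ∩ Ximena ∩ Carlos ∩ Rania ∩ Jamal: 17:30–18:00.
Total common minutes: 30.

30 minutes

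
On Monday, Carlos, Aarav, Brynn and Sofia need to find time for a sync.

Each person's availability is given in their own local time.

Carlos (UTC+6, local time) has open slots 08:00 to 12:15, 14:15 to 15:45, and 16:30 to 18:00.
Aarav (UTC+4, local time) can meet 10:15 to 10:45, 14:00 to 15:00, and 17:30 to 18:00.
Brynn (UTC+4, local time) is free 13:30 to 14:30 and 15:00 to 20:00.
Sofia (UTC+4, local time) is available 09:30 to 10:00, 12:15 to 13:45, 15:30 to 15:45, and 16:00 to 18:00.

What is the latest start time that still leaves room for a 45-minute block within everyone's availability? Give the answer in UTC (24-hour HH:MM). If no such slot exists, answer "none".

Carlos → UTC: 02:00–06:15, 08:15–09:45, 10:30–12:00.
Aarav → UTC: 06:15–06:45, 10:00–11:00, 13:30–14:00.
Brynn → UTC: 09:30–10:30, 11:00–16:00.
Sofia → UTC: 05:30–06:00, 08:15–09:45, 11:30–11:45, 12:00–14:00.
Carlos ∩ Aarav: 10:30–11:00.
Carlos ∩ Aarav ∩ Brynn: (none).
Carlos ∩ Aarav ∩ Brynn ∩ Sofia: (none).
Windows ≥ 45 min: (none).

none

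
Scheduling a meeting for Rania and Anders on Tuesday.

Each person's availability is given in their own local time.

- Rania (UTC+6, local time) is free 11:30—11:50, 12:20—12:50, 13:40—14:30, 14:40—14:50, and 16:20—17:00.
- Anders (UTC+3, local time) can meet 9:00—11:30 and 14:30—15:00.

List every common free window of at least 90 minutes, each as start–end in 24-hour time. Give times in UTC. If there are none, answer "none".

none

Rania → UTC: 05:30–05:50, 06:20–06:50, 07:40–08:30, 08:40–08:50, 10:20–11:00.
Anders → UTC: 06:00–08:30, 11:30–12:00.
Rania ∩ Anders: 06:20–06:50, 07:40–08:30.
Windows ≥ 90 min: (none).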